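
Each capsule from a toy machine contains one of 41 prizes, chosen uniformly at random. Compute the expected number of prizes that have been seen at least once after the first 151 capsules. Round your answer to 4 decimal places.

40.0149

For each prize, P(seen in 151 capsules) = 1 - (40/41)^151 = 0.97597.
By linearity of expectation, E[distinct seen] = 41·(1 - (40/41)^151) = 40.01490.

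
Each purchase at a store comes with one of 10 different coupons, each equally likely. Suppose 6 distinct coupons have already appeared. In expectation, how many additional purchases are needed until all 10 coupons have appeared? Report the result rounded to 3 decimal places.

20.833

From k distinct to k+1 distinct takes on average 10/(10-k) purchases.
Sum over k = 6,...,9: E = 10/4 + 10/3 + 10/2 + 10/1 = 20.8333.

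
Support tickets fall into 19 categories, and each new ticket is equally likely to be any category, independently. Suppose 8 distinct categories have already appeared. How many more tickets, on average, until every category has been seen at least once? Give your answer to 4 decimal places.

With k distinct categories already seen, the next new one takes an expected 19/(19-k) tickets.
Sum over k = 8,...,18: E = 19/11 + 19/10 + 19/9 + ... + 19/2 + 19/1 = 57.37767.

57.3777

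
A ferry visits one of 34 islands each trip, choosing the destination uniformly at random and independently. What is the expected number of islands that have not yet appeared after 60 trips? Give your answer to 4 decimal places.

For each island, P(unseen after 60) = (33/34)^60 = 0.16676.
By linearity of expectation, E[unseen] = 34·(33/34)^60 = 5.66996.

5.6700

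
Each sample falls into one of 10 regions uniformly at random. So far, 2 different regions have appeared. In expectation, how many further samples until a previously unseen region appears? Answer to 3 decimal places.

1.250

Each sample yields a new region with probability (10-2)/10 = 8/10, so the wait is geometric with mean 10/8.
E = 10/8 = 1.2500.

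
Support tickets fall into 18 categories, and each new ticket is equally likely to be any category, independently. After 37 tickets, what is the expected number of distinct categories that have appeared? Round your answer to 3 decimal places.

15.828

For each category, P(seen in 37 tickets) = 1 - (17/18)^37 = 0.8793.
By linearity of expectation, E[distinct seen] = 18·(1 - (17/18)^37) = 15.8283.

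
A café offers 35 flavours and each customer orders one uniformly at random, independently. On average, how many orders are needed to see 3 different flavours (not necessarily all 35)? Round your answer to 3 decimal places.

Going from k to k+1 distinct takes a geometric number of orders with mean 35/(35-k).
Sum over k = 0,...,2: E = 35/35 + 35/34 + 35/33 = 3.0900.

3.090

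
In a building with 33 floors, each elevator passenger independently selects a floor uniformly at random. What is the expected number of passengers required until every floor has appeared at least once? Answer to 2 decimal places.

134.93

After k distinct floors have appeared, the next passenger gives a new one with probability (33-k)/33, so the expected wait for the (k+1)-th is 33/(33-k).
E[T] = 33/33 + 33/32 + 33/31 + ... + 33/2 + 33/1 = 33·H_{33}.
H_{33} = 4.089, so E[T] = 134.930.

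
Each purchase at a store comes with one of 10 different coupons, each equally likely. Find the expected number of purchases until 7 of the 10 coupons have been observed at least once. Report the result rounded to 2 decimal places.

Going from k to k+1 distinct takes a geometric number of purchases with mean 10/(10-k).
Sum over k = 0,...,6: E = 10/10 + 10/9 + 10/8 + ... + 10/5 + 10/4 = 10.956.

10.96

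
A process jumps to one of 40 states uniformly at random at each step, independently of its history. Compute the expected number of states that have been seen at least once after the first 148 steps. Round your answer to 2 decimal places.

For each state, P(seen in 148 steps) = 1 - (39/40)^148 = 0.976.
By linearity of expectation, E[distinct seen] = 40·(1 - (39/40)^148) = 39.056.

39.06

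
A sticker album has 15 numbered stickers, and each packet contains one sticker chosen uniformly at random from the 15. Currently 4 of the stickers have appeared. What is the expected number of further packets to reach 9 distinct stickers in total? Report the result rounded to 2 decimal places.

8.55

From k distinct to k+1 distinct takes on average 15/(15-k) packets.
Sum over k = 4,...,8: E = 15/11 + 15/10 + 15/9 + 15/8 + 15/7 = 8.548.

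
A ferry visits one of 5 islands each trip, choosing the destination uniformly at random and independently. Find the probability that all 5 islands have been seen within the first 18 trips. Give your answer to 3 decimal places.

Let A_i be the event that island i is missing after 18 trips. By inclusion–exclusion on the A_i,
P(all seen) = Σ_{j=0}^{5} (-1)^j C(5,j)((5-j)/5)^18
= 1.0000 - 0.0901 + 0.0010 - 0.0000 + 0.0000 - 0.0000
= 0.9109.

0.911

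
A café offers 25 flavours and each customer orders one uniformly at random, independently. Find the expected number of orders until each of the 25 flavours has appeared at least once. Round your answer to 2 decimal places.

After k distinct flavours have appeared, the next order gives a new one with probability (25-k)/25, so the expected wait for the (k+1)-th is 25/(25-k).
E[T] = 25/25 + 25/24 + 25/23 + ... + 25/2 + 25/1 = 25·H_{25}.
H_{25} = 3.816, so E[T] = 95.399.

95.40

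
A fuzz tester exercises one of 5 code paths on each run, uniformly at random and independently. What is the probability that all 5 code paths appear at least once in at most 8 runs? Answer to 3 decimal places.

0.323

Let A_i be the event that code path i is missing after 8 runs. By inclusion–exclusion on the A_i,
P(all seen) = Σ_{j=0}^{5} (-1)^j C(5,j)((5-j)/5)^8
= 1.0000 - 0.8389 + 0.1680 - 0.0066 + 0.0000 - 0.0000
= 0.3226.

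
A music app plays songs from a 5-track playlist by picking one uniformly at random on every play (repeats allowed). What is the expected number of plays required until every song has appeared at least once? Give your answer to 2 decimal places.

11.42

The wait to go from k to k+1 distinct songs is geometric with mean 5/(5-k).
E[T] = 5/5 + 5/4 + 5/3 + 5/2 + 5/1 = 5·H_{5}.
H_{5} = 2.283, so E[T] = 11.417.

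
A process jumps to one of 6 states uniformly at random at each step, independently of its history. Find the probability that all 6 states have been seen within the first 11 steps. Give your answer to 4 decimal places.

By inclusion–exclusion over which states are missing,
P(all seen) = Σ_{j=0}^{6} (-1)^j C(6,j)((6-j)/6)^11
= 1.00000 - 0.80753 + 0.17342 - 0.00977 + 0.00008 - 0.00000 + 0.00000
= 0.35621.

0.3562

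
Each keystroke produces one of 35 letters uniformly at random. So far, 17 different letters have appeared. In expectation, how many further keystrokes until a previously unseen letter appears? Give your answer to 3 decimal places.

1.944

Each keystroke yields a new letter with probability (35-17)/35 = 18/35, so the wait is geometric with mean 35/18.
E = 35/18 = 1.9444.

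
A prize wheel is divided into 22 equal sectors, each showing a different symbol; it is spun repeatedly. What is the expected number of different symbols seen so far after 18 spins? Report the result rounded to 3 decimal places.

For each symbol, P(seen in 18 spins) = 1 - (21/22)^18 = 0.5671.
By linearity of expectation, E[distinct seen] = 22·(1 - (21/22)^18) = 12.4773.

12.477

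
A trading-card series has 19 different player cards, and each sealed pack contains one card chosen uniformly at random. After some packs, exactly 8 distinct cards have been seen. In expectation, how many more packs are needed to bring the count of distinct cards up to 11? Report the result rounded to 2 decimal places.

5.74

With k distinct cards already seen, the next new one takes an expected 19/(19-k) packs.
Sum over k = 8,...,10: E = 19/11 + 19/10 + 19/9 = 5.738.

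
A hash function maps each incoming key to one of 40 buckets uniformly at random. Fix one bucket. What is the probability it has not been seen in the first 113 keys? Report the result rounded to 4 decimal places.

0.0572

On each key the fixed bucket fails to appear with probability 39/40.
P(still missing after 113) = (39/40)^113 = 0.05722.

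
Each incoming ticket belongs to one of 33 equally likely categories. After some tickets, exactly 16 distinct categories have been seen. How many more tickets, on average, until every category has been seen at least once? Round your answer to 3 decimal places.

113.505

With k distinct categories already seen, the next new one takes an expected 33/(33-k) tickets.
Sum over k = 16,...,32: E = 33/17 + 33/16 + 33/15 + ... + 33/2 + 33/1 = 113.5052.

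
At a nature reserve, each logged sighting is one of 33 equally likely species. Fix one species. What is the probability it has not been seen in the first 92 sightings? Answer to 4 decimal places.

0.0590

Each sighting misses the fixed species with probability (33-1)/33 = 32/33, independently.
P(still missing after 92) = (32/33)^92 = 0.05895.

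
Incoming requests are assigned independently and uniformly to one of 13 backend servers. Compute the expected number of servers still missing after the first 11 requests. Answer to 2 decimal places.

5.39

For each server, P(unseen after 11) = (12/13)^11 = 0.415.
By linearity of expectation, E[unseen] = 13·(12/13)^11 = 5.390.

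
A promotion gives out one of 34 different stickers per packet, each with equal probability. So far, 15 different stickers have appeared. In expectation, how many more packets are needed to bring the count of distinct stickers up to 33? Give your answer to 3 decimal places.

86.623

The wait to go from k to k+1 distinct stickers is geometric with mean 34/(34-k).
Sum over k = 15,...,32: E = 34/19 + 34/18 + 34/17 + ... + 34/3 + 34/2 = 86.6231.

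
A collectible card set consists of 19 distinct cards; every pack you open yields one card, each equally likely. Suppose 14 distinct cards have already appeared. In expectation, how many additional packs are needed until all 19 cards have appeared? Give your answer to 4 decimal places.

The wait to go from k to k+1 distinct cards is geometric with mean 19/(19-k).
Sum over k = 14,...,18: E = 19/5 + 19/4 + 19/3 + 19/2 + 19/1 = 43.38333.

43.3833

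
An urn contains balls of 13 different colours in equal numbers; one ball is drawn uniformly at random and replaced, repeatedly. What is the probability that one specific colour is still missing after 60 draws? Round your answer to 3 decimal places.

0.008

On each draw the fixed colour fails to appear with probability 12/13.
P(still missing after 60) = (12/13)^60 = 0.0082.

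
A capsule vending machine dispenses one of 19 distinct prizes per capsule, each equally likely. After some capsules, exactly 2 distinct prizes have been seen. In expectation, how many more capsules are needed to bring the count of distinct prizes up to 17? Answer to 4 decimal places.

The wait to go from k to k+1 distinct prizes is geometric with mean 19/(19-k).
Sum over k = 2,...,16: E = 19/17 + 19/16 + 19/15 + ... + 19/4 + 19/3 = 36.85150.

36.8515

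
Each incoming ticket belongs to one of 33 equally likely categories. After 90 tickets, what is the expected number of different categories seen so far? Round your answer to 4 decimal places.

For each category, P(seen in 90 tickets) = 1 - (32/33)^90 = 0.93730.
By linearity of expectation, E[distinct seen] = 33·(1 - (32/33)^90) = 30.93101.

30.9310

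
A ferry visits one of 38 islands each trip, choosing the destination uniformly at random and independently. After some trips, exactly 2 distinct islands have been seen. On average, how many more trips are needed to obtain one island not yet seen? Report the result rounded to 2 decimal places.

Each trip yields a new island with probability (38-2)/38 = 36/38, so the wait is geometric with mean 38/36.
E = 38/36 = 1.056.

1.06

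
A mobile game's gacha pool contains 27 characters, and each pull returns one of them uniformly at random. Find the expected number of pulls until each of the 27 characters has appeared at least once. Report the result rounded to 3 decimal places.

105.069

After k distinct characters have appeared, the next pull gives a new one with probability (27-k)/27, so the expected wait for the (k+1)-th is 27/(27-k).
E[T] = 27/27 + 27/26 + 27/25 + ... + 27/2 + 27/1 = 27·H_{27}.
H_{27} = 3.8915, so E[T] = 105.0693.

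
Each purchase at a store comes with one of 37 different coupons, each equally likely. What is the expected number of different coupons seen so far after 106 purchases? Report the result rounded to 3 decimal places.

34.973

For each coupon, P(seen in 106 purchases) = 1 - (36/37)^106 = 0.9452.
By linearity of expectation, E[distinct seen] = 37·(1 - (36/37)^106) = 34.9729.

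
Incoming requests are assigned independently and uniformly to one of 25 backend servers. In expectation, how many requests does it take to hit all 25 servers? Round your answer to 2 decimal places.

95.40

Split into phases: going from k distinct to k+1 distinct takes on average 25/(25-k) requests.
E[T] = 25/25 + 25/24 + 25/23 + ... + 25/2 + 25/1 = 25·H_{25}.
H_{25} = 3.816, so E[T] = 95.399.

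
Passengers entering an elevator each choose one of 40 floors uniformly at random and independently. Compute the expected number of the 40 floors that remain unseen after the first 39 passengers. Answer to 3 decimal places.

For each floor, P(unseen after 39) = (39/40)^39 = 0.3725.
By linearity of expectation, E[unseen] = 40·(39/40)^39 = 14.9018.

14.902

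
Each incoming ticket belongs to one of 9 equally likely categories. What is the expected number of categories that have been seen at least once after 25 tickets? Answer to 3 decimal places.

For each category, P(seen in 25 tickets) = 1 - (8/9)^25 = 0.9474.
By linearity of expectation, E[distinct seen] = 9·(1 - (8/9)^25) = 8.5264.

8.526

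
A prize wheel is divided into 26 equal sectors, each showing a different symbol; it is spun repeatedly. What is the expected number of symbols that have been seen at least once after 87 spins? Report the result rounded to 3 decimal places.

25.143

For each symbol, P(seen in 87 spins) = 1 - (25/26)^87 = 0.9670.
By linearity of expectation, E[distinct seen] = 26·(1 - (25/26)^87) = 25.1428.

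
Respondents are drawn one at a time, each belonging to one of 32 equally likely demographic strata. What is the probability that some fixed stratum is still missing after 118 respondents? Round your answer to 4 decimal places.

0.0236

Each respondent misses the fixed stratum with probability (32-1)/32 = 31/32, independently.
P(still missing after 118) = (31/32)^118 = 0.02360.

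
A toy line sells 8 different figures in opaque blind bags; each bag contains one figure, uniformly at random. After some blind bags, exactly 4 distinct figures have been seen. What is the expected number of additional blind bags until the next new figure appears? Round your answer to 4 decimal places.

2.0000

The number of blind bags until the next new figure is geometric with success probability 4/8, so its mean is 8/4.
E = 8/4 = 2.00000.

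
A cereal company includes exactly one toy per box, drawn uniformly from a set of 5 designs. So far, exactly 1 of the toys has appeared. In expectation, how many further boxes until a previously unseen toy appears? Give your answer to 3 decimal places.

The number of boxes until the next new toy is geometric with success probability 4/5, so its mean is 5/4.
E = 5/4 = 1.2500.

1.250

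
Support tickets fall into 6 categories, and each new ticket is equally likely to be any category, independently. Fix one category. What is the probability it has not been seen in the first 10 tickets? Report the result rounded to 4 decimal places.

0.1615

On each ticket the fixed category fails to appear with probability 5/6.
P(still missing after 10) = (5/6)^10 = 0.16151.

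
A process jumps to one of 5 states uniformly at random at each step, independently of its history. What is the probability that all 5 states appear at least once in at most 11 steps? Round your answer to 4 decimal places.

By inclusion–exclusion over which states are missing,
P(all seen) = Σ_{j=0}^{5} (-1)^j C(5,j)((5-j)/5)^11
= 1.00000 - 0.42950 + 0.03628 - 0.00042 + 0.00000 - 0.00000
= 0.60636.

0.6064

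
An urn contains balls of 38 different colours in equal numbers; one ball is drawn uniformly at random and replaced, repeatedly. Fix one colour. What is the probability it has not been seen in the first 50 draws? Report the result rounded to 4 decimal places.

Each draw misses the fixed colour with probability (38-1)/38 = 37/38, independently.
P(still missing after 50) = (37/38)^50 = 0.26358.

0.2636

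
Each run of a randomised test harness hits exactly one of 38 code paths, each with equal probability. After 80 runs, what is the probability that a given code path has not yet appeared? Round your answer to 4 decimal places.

On each run the fixed code path fails to appear with probability 37/38.
P(still missing after 80) = (37/38)^80 = 0.11843.

0.1184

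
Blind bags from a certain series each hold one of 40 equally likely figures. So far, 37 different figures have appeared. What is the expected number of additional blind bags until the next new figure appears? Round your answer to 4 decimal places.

13.3333

The number of blind bags until the next new figure is geometric with success probability 3/40, so its mean is 40/3.
E = 40/3 = 13.33333.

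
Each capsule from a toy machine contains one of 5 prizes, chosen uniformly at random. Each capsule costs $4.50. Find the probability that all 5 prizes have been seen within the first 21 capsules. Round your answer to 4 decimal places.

0.9541

By inclusion–exclusion over which prizes are missing,
P(all seen) = Σ_{j=0}^{5} (-1)^j C(5,j)((5-j)/5)^21
= 1.00000 - 0.04612 + 0.00022 - 0.00000 + 0.00000 - 0.00000
= 0.95410.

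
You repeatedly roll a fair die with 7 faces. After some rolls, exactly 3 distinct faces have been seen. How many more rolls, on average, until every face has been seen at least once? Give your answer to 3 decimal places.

14.583

The wait to go from k to k+1 distinct faces is geometric with mean 7/(7-k).
Sum over k = 3,...,6: E = 7/4 + 7/3 + 7/2 + 7/1 = 14.5833.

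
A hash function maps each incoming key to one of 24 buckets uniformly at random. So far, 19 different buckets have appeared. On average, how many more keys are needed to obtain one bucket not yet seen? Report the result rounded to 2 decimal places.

4.80

Each key yields a new bucket with probability (24-19)/24 = 5/24, so the wait is geometric with mean 24/5.
E = 24/5 = 4.800.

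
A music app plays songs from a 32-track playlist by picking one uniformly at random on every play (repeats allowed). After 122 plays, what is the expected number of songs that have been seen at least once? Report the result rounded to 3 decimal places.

For each song, P(seen in 122 plays) = 1 - (31/32)^122 = 0.9792.
By linearity of expectation, E[distinct seen] = 32·(1 - (31/32)^122) = 31.3348.

31.335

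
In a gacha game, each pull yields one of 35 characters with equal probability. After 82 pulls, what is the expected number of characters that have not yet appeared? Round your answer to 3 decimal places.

For each character, P(unseen after 82) = (34/35)^82 = 0.0928.
By linearity of expectation, E[unseen] = 35·(34/35)^82 = 3.2491.

3.249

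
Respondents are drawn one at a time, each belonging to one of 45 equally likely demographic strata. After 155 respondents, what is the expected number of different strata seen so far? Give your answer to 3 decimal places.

For each stratum, P(seen in 155 respondents) = 1 - (44/45)^155 = 0.9693.
By linearity of expectation, E[distinct seen] = 45·(1 - (44/45)^155) = 43.6182.

43.618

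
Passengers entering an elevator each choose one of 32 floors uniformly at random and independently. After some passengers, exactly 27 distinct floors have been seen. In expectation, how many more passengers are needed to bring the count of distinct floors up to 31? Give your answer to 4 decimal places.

41.0667

The wait to go from k to k+1 distinct floors is geometric with mean 32/(32-k).
Sum over k = 27,...,30: E = 32/5 + 32/4 + 32/3 + 32/2 = 41.06667.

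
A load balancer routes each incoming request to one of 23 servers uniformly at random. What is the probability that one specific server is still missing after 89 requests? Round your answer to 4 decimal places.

Each request misses the fixed server with probability (23-1)/23 = 22/23, independently.
P(still missing after 89) = (22/23)^89 = 0.01914.

0.0191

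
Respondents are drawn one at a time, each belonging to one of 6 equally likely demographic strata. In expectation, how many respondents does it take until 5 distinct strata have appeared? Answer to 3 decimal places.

Going from k to k+1 distinct takes a geometric number of respondents with mean 6/(6-k).
Sum over k = 0,...,4: E = 6/6 + 6/5 + 6/4 + 6/3 + 6/2 = 8.7000.

8.700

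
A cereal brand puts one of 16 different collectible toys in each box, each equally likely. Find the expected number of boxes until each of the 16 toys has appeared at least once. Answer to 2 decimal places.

54.09

The wait to go from k to k+1 distinct toys is geometric with mean 16/(16-k).
E[T] = 16/16 + 16/15 + 16/14 + ... + 16/2 + 16/1 = 16·H_{16}.
H_{16} = 3.381, so E[T] = 54.092.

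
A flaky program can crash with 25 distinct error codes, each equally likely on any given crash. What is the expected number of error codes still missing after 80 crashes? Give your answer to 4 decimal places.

For each error code, P(unseen after 80) = (24/25)^80 = 0.03817.
By linearity of expectation, E[unseen] = 25·(24/25)^80 = 0.95420.

0.9542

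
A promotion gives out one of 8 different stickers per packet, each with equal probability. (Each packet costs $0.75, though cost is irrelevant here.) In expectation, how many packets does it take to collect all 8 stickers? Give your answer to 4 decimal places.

After k distinct stickers have appeared, the next packet gives a new one with probability (8-k)/8, so the expected wait for the (k+1)-th is 8/(8-k).
E[T] = 8/8 + 8/7 + 8/6 + ... + 8/2 + 8/1 = 8·H_{8}.
H_{8} = 2.71786, so E[T] = 21.74286.

21.7429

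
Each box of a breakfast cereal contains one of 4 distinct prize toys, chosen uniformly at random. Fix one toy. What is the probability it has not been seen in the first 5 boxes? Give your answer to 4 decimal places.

On each box the fixed toy fails to appear with probability 3/4.
P(still missing after 5) = (3/4)^5 = 0.23730.

0.2373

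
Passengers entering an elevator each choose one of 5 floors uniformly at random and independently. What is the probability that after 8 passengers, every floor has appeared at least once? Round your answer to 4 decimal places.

Let A_i be the event that floor i is missing after 8 passengers. By inclusion–exclusion on the A_i,
P(all seen) = Σ_{j=0}^{5} (-1)^j C(5,j)((5-j)/5)^8
= 1.00000 - 0.83886 + 0.16796 - 0.00655 + 0.00001 - 0.00000
= 0.32256.

0.3226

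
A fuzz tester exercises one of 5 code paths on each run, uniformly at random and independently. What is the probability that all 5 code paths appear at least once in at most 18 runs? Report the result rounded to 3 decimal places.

Let A_i be the event that code path i is missing after 18 runs. By inclusion–exclusion on the A_i,
P(all seen) = Σ_{j=0}^{5} (-1)^j C(5,j)((5-j)/5)^18
= 1.0000 - 0.0901 + 0.0010 - 0.0000 + 0.0000 - 0.0000
= 0.9109.

0.911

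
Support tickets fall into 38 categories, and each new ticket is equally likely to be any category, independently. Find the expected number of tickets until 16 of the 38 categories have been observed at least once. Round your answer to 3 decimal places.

With k distinct categories already seen, the next new one arrives after an expected 38/(38-k) tickets.
Sum over k = 0,...,15: E = 38/38 + 38/37 + 38/36 + ... + 38/24 + 38/23 = 20.4094.

20.409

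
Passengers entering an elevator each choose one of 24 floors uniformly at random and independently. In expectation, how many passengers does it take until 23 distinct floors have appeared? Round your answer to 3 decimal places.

66.623

With k distinct floors already seen, the next new one arrives after an expected 24/(24-k) passengers.
Sum over k = 0,...,22: E = 24/24 + 24/23 + 24/22 + ... + 24/3 + 24/2 = 66.6230.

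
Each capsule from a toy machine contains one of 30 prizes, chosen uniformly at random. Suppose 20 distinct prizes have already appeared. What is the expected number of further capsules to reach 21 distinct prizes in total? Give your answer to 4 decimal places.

3.0000

From k distinct to k+1 distinct takes on average 30/(30-k) capsules.
Only the k = 20 term is needed: E = 30/10 = 3.00000.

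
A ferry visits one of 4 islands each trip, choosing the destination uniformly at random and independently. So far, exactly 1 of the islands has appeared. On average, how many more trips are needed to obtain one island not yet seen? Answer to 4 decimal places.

1.3333

The number of trips until the next new island is geometric with success probability 3/4, so its mean is 4/3.
E = 4/3 = 1.33333.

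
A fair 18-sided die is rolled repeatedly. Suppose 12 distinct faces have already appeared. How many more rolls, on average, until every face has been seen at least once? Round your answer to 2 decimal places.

44.10

The wait to go from k to k+1 distinct faces is geometric with mean 18/(18-k).
Sum over k = 12,...,17: E = 18/6 + 18/5 + 18/4 + 18/3 + 18/2 + 18/1 = 44.100.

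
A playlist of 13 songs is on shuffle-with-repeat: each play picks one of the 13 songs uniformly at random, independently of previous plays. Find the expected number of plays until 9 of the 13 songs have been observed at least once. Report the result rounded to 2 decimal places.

14.26

With k distinct songs already seen, the next new one arrives after an expected 13/(13-k) plays.
Sum over k = 0,...,8: E = 13/13 + 13/12 + 13/11 + ... + 13/6 + 13/5 = 14.258.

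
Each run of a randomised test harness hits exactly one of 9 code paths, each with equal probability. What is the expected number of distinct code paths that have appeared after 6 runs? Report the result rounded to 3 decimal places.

For each code path, P(seen in 6 runs) = 1 - (8/9)^6 = 0.5067.
By linearity of expectation, E[distinct seen] = 9·(1 - (8/9)^6) = 4.5606.

4.561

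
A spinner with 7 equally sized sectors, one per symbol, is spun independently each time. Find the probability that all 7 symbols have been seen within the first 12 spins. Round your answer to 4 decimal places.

0.2285

By inclusion–exclusion over which symbols are missing,
P(all seen) = Σ_{j=0}^{7} (-1)^j C(7,j)((7-j)/7)^12
= 1.00000 - 1.10087 + 0.37041 - 0.04242 + 0.00134 - 0.00001 + 0.00000 - 0.00000
= 0.22845.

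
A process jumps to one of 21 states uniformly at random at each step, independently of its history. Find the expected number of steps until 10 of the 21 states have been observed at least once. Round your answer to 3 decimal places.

Going from k to k+1 distinct takes a geometric number of steps with mean 21/(21-k).
Sum over k = 0,...,9: E = 21/21 + 21/20 + 21/19 + ... + 21/13 + 21/12 = 13.1351.

13.135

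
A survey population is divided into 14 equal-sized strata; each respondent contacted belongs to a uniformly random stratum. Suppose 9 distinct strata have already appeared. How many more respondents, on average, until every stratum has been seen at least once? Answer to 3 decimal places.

31.967

The wait to go from k to k+1 distinct strata is geometric with mean 14/(14-k).
Sum over k = 9,...,13: E = 14/5 + 14/4 + 14/3 + 14/2 + 14/1 = 31.9667.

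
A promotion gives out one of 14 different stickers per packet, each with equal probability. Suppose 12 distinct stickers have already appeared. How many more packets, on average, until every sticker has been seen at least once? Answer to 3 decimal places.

With k distinct stickers already seen, the next new one takes an expected 14/(14-k) packets.
Sum over k = 12,...,13: E = 14/2 + 14/1 = 21.0000.

21.000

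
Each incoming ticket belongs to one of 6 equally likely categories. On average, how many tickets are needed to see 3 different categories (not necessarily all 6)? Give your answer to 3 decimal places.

Going from k to k+1 distinct takes a geometric number of tickets with mean 6/(6-k).
Sum over k = 0,...,2: E = 6/6 + 6/5 + 6/4 = 3.7000.

3.700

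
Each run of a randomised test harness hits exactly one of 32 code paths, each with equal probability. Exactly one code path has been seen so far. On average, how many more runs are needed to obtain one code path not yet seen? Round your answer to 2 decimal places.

1.03

The number of runs until the next new code path is geometric with success probability 31/32, so its mean is 32/31.
E = 32/31 = 1.032.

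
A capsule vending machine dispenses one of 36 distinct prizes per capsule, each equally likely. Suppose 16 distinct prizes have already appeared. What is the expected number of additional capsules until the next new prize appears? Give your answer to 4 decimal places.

Each capsule yields a new prize with probability (36-16)/36 = 20/36, so the wait is geometric with mean 36/20.
E = 36/20 = 1.80000.

1.8000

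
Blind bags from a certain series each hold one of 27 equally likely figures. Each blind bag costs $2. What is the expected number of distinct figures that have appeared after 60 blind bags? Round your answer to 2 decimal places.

24.19

For each figure, P(seen in 60 blind bags) = 1 - (26/27)^60 = 0.896.
By linearity of expectation, E[distinct seen] = 27·(1 - (26/27)^60) = 24.195.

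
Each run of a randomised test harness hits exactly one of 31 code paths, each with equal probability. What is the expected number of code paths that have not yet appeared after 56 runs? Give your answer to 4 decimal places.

4.9419

For each code path, P(unseen after 56) = (30/31)^56 = 0.15942.
By linearity of expectation, E[unseen] = 31·(30/31)^56 = 4.94194.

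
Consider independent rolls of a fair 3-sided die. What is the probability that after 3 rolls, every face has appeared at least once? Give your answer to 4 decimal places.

By inclusion–exclusion over which faces are missing,
P(all seen) = Σ_{j=0}^{3} (-1)^j C(3,j)((3-j)/3)^3
= 1.00000 - 0.88889 + 0.11111 - 0.00000
= 0.22222.

0.2222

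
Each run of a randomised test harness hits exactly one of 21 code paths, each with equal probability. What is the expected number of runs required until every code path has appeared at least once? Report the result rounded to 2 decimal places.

76.55

Split into phases: going from k distinct to k+1 distinct takes on average 21/(21-k) runs.
E[T] = 21/21 + 21/20 + 21/19 + ... + 21/2 + 21/1 = 21·H_{21}.
H_{21} = 3.645, so E[T] = 76.553.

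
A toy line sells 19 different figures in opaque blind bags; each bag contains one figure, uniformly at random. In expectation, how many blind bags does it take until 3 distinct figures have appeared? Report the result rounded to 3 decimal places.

3.173

With k distinct figures already seen, the next new one arrives after an expected 19/(19-k) blind bags.
Sum over k = 0,...,2: E = 19/19 + 19/18 + 19/17 = 3.1732.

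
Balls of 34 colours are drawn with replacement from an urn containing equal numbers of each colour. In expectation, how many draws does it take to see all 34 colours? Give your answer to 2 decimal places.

The wait to go from k to k+1 distinct colours is geometric with mean 34/(34-k).
E[T] = 34/34 + 34/33 + 34/32 + ... + 34/2 + 34/1 = 34·H_{34}.
H_{34} = 4.118, so E[T] = 140.019.

140.02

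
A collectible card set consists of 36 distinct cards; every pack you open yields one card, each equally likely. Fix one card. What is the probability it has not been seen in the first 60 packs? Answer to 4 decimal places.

0.1845

On each pack the fixed card fails to appear with probability 35/36.
P(still missing after 60) = (35/36)^60 = 0.18447.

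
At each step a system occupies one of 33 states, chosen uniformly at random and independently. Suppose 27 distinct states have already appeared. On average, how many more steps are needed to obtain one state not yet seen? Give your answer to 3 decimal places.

The number of steps until the next new state is geometric with success probability 6/33, so its mean is 33/6.
E = 33/6 = 5.5000.

5.500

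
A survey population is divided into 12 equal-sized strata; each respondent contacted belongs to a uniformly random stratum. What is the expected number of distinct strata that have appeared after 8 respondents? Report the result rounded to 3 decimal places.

6.018

For each stratum, P(seen in 8 respondents) = 1 - (11/12)^8 = 0.5015.
By linearity of expectation, E[distinct seen] = 12·(1 - (11/12)^8) = 6.0176.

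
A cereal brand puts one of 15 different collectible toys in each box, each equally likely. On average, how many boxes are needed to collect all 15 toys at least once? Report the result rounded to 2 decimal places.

The wait to go from k to k+1 distinct toys is geometric with mean 15/(15-k).
E[T] = 15/15 + 15/14 + 15/13 + ... + 15/2 + 15/1 = 15·H_{15}.
H_{15} = 3.318, so E[T] = 49.773.

49.77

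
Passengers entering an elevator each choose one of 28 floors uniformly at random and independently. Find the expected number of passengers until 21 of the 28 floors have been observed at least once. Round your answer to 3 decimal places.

37.361

With k distinct floors already seen, the next new one arrives after an expected 28/(28-k) passengers.
Sum over k = 0,...,20: E = 28/28 + 28/27 + 28/26 + ... + 28/9 + 28/8 = 37.3608.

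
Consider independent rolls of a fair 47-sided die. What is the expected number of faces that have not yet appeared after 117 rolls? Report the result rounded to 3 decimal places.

3.796

For each face, P(unseen after 117) = (46/47)^117 = 0.0808.
By linearity of expectation, E[unseen] = 47·(46/47)^117 = 3.7959.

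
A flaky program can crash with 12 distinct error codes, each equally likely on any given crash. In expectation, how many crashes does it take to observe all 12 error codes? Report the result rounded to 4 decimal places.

37.2385

After k distinct error codes have appeared, the next crash gives a new one with probability (12-k)/12, so the expected wait for the (k+1)-th is 12/(12-k).
E[T] = 12/12 + 12/11 + 12/10 + ... + 12/2 + 12/1 = 12·H_{12}.
H_{12} = 3.10321, so E[T] = 37.23853.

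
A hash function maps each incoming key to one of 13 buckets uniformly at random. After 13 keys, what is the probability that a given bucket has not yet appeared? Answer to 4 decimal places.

On each key the fixed bucket fails to appear with probability 12/13.
P(still missing after 13) = (12/13)^13 = 0.35326.

0.3533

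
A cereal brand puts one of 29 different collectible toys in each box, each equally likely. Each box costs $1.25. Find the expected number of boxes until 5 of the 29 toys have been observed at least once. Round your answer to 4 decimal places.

With k distinct toys already seen, the next new one arrives after an expected 29/(29-k) boxes.
Sum over k = 0,...,4: E = 29/29 + 29/28 + 29/27 + 29/26 + 29/25 = 5.38517.

5.3852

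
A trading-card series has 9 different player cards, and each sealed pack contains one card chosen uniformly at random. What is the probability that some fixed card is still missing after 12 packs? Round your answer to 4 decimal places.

On each pack the fixed card fails to appear with probability 8/9.
P(still missing after 12) = (8/9)^12 = 0.24332.

0.2433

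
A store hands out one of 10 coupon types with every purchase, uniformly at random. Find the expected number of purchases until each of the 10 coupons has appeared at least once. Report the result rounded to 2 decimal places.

Split into phases: going from k distinct to k+1 distinct takes on average 10/(10-k) purchases.
E[T] = 10/10 + 10/9 + 10/8 + ... + 10/2 + 10/1 = 10·H_{10}.
H_{10} = 2.929, so E[T] = 29.290.

29.29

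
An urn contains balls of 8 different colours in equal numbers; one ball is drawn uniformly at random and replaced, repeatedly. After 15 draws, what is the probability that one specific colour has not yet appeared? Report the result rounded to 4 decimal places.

0.1349

On each draw the fixed colour fails to appear with probability 7/8.
P(still missing after 15) = (7/8)^15 = 0.13493.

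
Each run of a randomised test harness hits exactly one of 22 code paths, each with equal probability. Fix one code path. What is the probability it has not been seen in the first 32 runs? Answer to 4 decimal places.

On each run the fixed code path fails to appear with probability 21/22.
P(still missing after 32) = (21/22)^32 = 0.22568.

0.2257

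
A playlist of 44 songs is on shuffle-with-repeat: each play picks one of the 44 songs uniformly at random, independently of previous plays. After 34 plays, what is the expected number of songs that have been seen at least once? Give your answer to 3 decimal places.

For each song, P(seen in 34 plays) = 1 - (43/44)^34 = 0.5423.
By linearity of expectation, E[distinct seen] = 44·(1 - (43/44)^34) = 23.8633.

23.863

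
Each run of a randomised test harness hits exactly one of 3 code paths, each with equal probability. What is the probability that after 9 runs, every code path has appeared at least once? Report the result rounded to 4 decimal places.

Let A_i be the event that code path i is missing after 9 runs. By inclusion–exclusion on the A_i,
P(all seen) = Σ_{j=0}^{3} (-1)^j C(3,j)((3-j)/3)^9
= 1.00000 - 0.07804 + 0.00015 - 0.00000
= 0.92212.

0.9221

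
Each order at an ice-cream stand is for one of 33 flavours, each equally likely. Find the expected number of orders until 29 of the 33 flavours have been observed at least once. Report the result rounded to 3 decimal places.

Going from k to k+1 distinct takes a geometric number of orders with mean 33/(33-k).
Sum over k = 0,...,28: E = 33/33 + 33/32 + 33/31 + ... + 33/6 + 33/5 = 66.1803.

66.180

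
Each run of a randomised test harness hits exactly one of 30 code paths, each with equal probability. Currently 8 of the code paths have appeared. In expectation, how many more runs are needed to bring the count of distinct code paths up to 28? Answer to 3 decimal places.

The wait to go from k to k+1 distinct code paths is geometric with mean 30/(30-k).
Sum over k = 8,...,27: E = 30/22 + 30/21 + 30/20 + ... + 30/4 + 30/3 = 65.7244.

65.724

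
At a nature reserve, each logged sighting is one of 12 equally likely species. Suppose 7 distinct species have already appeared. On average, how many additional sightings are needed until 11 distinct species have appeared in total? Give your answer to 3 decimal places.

15.400

From k distinct to k+1 distinct takes on average 12/(12-k) sightings.
Sum over k = 7,...,10: E = 12/5 + 12/4 + 12/3 + 12/2 = 15.4000.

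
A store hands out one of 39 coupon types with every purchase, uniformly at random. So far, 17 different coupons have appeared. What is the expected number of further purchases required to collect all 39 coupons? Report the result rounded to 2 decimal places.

The wait to go from k to k+1 distinct coupons is geometric with mean 39/(39-k).
Sum over k = 17,...,38: E = 39/22 + 39/21 + 39/20 + ... + 39/2 + 39/1 = 143.942.

143.94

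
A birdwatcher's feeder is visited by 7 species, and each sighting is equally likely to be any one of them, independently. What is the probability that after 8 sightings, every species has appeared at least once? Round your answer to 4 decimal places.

0.0245

By inclusion–exclusion over which species are missing,
P(all seen) = Σ_{j=0}^{7} (-1)^j C(7,j)((7-j)/7)^8
= 1.00000 - 2.03950 + 1.42297 - 0.39789 + 0.03983 - 0.00093 + 0.00000 - 0.00000
= 0.02448.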